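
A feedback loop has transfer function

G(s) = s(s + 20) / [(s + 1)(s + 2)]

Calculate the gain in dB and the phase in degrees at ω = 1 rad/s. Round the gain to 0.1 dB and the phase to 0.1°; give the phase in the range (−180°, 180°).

16.0 dB, 21.3°

At s = jω = j1:
zero (s+20): 20 + j1 → |·| = √(20²+1²) = √401 ≈ 20.025, ∠ = arctan(1/20) ≈ 2.86°
zero at origin: s = j1 → |·| = 1, ∠ = 90.00°
pole (s+1): 1 + j1 → |·| = √(1²+1²) = √2 ≈ 1.4142, ∠ = arctan(1/1) ≈ 45.00°
pole (s+2): 2 + j1 → |·| = √(2²+1²) = √5 ≈ 2.2361, ∠ = arctan(1/2) ≈ 26.57°
|G| = 1 · 20.025 / 3.1623 ≈ 6.3324
Gain = 20 log₁₀(6.3324) ≈ 16.03 dB
∠G = 92.86° − 71.57° = 21.29°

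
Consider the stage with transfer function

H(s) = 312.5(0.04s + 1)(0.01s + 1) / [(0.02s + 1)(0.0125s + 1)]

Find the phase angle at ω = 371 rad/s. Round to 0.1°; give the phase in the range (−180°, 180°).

At ω = 371 rad/s:
zero (1 + j371·0.04) = 1 + j14.84 → |·| ≈ 14.874, ∠ ≈ 86.14°
zero (1 + j371·0.01) = 1 + j3.71 → |·| ≈ 3.8424, ∠ ≈ 74.91°
pole (1 + j371·0.02) = 1 + j7.42 → |·| ≈ 7.4871, ∠ ≈ 82.32°
pole (1 + j371·0.0125) = 1 + j4.6375 → |·| ≈ 4.7441, ∠ ≈ 77.83°
∠H = (86.14° + 74.91°) − (82.32° + 77.83°) = 0.90°

0.9°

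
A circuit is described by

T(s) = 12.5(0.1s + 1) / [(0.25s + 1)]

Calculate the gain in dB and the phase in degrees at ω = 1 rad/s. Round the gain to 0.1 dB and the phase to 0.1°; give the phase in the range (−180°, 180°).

At ω = 1 rad/s:
zero (1 + j1·0.1) = 1 + j0.1 → |·| ≈ 1.005, ∠ ≈ 5.71°
pole (1 + j1·0.25) = 1 + j0.25 → |·| ≈ 1.0308, ∠ ≈ 14.04°
|T| = 12.5 · 1.005 / (1.0308) ≈ 12.187
Gain = 20 log₁₀(12.187) ≈ 21.72 dB
∠T = (5.71°) − (14.04°) = -8.33°

21.7 dB, -8.3°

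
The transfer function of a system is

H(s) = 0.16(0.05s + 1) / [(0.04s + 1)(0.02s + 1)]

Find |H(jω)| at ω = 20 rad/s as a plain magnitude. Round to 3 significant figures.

At ω = 20 rad/s:
zero (1 + j20·0.05) = 1 + j1 → |·| ≈ 1.4142, ∠ ≈ 45.00°
pole (1 + j20·0.04) = 1 + j0.8 → |·| ≈ 1.2806, ∠ ≈ 38.66°
pole (1 + j20·0.02) = 1 + j0.4 → |·| ≈ 1.077, ∠ ≈ 21.80°
|H| = 0.16 · 1.4142 / (1.2806 · 1.077) ≈ 0.16406

0.164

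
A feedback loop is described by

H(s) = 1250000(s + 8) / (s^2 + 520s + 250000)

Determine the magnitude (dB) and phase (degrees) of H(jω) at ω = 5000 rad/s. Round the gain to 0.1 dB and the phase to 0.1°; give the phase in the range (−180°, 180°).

48.0 dB, -84.1°

At s = jω = j5000:
zero (s+8): 8 + j5000 → |·| = √(8²+5000²) = √25000064 ≈ 5000, ∠ = arctan(5000/8) ≈ 89.91°
quadratic: (j5000)² + 520·j5000 + 250000 = -24750000 + j2600000 → |·| ≈ 2.4886e+07, ∠ ≈ 174.00°
|H| = 1250000 · 5000 / 2.4886e+07 ≈ 251.15
Gain = 20 log₁₀(251.15) ≈ 48.00 dB
∠H = 89.91° − 174.00° = -84.09°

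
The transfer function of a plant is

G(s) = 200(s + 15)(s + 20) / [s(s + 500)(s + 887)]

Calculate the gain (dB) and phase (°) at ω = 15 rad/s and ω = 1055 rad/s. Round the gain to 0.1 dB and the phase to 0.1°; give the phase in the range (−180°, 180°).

At s = jω = j15:
zero (s+15): 15 + j15 → |·| = √(15²+15²) = √450 ≈ 21.213, ∠ = arctan(15/15) ≈ 45.00°
zero (s+20): 20 + j15 → |·| = √(20²+15²) = √625 ≈ 25, ∠ = arctan(15/20) ≈ 36.87°
pole (s+500): 500 + j15 → |·| = √(500²+15²) = √250225 ≈ 500.22, ∠ = arctan(15/500) ≈ 1.72°
pole (s+887): 887 + j15 → |·| = √(887²+15²) = √786994 ≈ 887.13, ∠ = arctan(15/887) ≈ 0.97°
pole at origin: |s| = 15, ∠ = 90.00° (in denominator)
|G| = 200 · 530.33 / 6.6564e+06 ≈ 0.015934
Gain = 20 log₁₀(0.015934) ≈ -35.95 dB
∠G = 81.87° − 92.69° = -10.82°

At s = jω = j1055:
zero (s+15): 15 + j1055 → |·| = √(15²+1055²) = √1113250 ≈ 1055.1, ∠ = arctan(1055/15) ≈ 89.19°
zero (s+20): 20 + j1055 → |·| = √(20²+1055²) = √1113425 ≈ 1055.2, ∠ = arctan(1055/20) ≈ 88.91°
pole (s+500): 500 + j1055 → |·| = √(500²+1055²) = √1363025 ≈ 1167.5, ∠ = arctan(1055/500) ≈ 64.64°
pole (s+887): 887 + j1055 → |·| = √(887²+1055²) = √1899794 ≈ 1378.3, ∠ = arctan(1055/887) ≈ 49.94°
pole at origin: |s| = 1055, ∠ = 90.00° (in denominator)
|G| = 200 · 1.1133e+06 / 1.6977e+09 ≈ 0.13115
Gain = 20 log₁₀(0.13115) ≈ -17.64 dB
∠G = 178.10° − 204.58° = -26.48°

ω = 15: -36.0 dB, -10.8°; ω = 1055: -17.6 dB, -26.5°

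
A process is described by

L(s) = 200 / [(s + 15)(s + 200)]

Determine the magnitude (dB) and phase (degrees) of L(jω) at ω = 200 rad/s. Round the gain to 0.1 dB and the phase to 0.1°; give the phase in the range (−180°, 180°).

At s = jω = j200:
pole (s+15): 15 + j200 → |·| = √(15²+200²) = √40225 ≈ 200.56, ∠ = arctan(200/15) ≈ 85.71°
pole (s+200): 200 + j200 → |·| = √(200²+200²) = √80000 ≈ 282.84, ∠ = arctan(200/200) ≈ 45.00°
|L| = 200 / 56726 ≈ 0.0035257
Gain = 20 log₁₀(0.0035257) ≈ -49.06 dB
∠L = 0.00° − 130.71° = -130.71°

-49.1 dB, -130.7°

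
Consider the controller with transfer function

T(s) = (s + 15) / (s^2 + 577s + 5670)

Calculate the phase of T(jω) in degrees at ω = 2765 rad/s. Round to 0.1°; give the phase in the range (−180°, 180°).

Substitute s = j2765:
Numerator: (j2765) + 15 = 15 + j2765
Denominator: (j2765)^2 + 577(j2765) + 5670 = -7639555 + j1595405
|N| = √(15² + 2765²) ≈ 2765, ∠N ≈ 89.69°
|D| = √(7639555² + 1595405²) ≈ 7.8044e+06, ∠D ≈ 168.20°
∠T = 89.69° − 168.20° = -78.51°

-78.5°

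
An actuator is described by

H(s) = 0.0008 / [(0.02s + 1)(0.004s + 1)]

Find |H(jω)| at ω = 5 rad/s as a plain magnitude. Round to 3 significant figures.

0.000796

At ω = 5 rad/s:
pole (1 + j5·0.02) = 1 + j0.1 → |·| ≈ 1.005, ∠ ≈ 5.71°
pole (1 + j5·0.004) = 1 + j0.02 → |·| ≈ 1.0002, ∠ ≈ 1.15°
|H| = 0.0008 · 1 / (1.005 · 1.0002) ≈ 0.00079586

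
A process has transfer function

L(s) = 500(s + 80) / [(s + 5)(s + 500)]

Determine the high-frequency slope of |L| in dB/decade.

-20 dB/decade

Each pole contributes −20 dB/decade at high frequency; each zero contributes +20 dB/decade.
Net: 1 zero(s) − 2 pole(s) → -20 dB/decade.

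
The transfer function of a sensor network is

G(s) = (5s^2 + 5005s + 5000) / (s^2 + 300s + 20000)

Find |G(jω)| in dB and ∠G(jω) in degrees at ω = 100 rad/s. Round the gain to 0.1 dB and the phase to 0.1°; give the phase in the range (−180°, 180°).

24.0 dB, 23.6°

Substitute s = j100:
Numerator: 5(j100)^2 + 5005(j100) + 5000 = -45000 + j500500
Denominator: (j100)^2 + 300(j100) + 20000 = 10000 + j30000
|N| = √(45000² + 500500²) ≈ 5.0252e+05, ∠N ≈ 95.14°
|D| = √(10000² + 30000²) ≈ 31623, ∠D ≈ 71.57°
|G| = 5.0252e+05 / 31623 ≈ 15.891
Gain = 20 log₁₀(15.891) ≈ 24.02 dB
∠G = 95.14° − 71.57° = 23.57°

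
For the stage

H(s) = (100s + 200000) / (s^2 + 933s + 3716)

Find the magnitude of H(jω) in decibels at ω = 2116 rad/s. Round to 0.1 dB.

Substitute s = j2116:
Numerator: 100(j2116) + 200000 = 200000 + j211600
Denominator: (j2116)^2 + 933(j2116) + 3716 = -4473740 + j1974228
|N| = √(200000² + 211600²) ≈ 2.9116e+05, ∠N ≈ 46.61°
|D| = √(4473740² + 1974228²) ≈ 4.89e+06, ∠D ≈ 156.19°
|H| = 2.9116e+05 / 4.89e+06 ≈ 0.059542
Gain = 20 log₁₀(0.059542) ≈ -24.50 dB

-24.5 dB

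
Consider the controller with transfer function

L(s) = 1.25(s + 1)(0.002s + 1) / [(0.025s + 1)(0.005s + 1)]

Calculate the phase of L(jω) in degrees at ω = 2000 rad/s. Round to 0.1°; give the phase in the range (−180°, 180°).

At ω = 2000 rad/s:
zero (1 + j2000·1) = 1 + j2000 → |·| ≈ 2000, ∠ ≈ 89.97°
zero (1 + j2000·0.002) = 1 + j4 → |·| ≈ 4.1231, ∠ ≈ 75.96°
pole (1 + j2000·0.025) = 1 + j50 → |·| ≈ 50.01, ∠ ≈ 88.85°
pole (1 + j2000·0.005) = 1 + j10 → |·| ≈ 10.05, ∠ ≈ 84.29°
∠L = (89.97° + 75.96°) − (88.85° + 84.29°) = -7.21°

-7.2°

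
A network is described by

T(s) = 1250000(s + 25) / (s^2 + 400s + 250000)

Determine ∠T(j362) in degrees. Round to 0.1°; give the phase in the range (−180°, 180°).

At s = jω = j362:
zero (s+25): 25 + j362 → |·| = √(25²+362²) = √131669 ≈ 362.86, ∠ = arctan(362/25) ≈ 86.05°
quadratic: (j362)² + 400·j362 + 250000 = 118956 + j144800 → |·| ≈ 1.874e+05, ∠ ≈ 50.60°
∠T = 86.05° − 50.60° = 35.45°

35.5°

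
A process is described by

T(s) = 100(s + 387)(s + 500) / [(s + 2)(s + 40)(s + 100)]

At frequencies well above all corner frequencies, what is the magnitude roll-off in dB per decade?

Each pole contributes −20 dB/decade at high frequency; each zero contributes +20 dB/decade.
Net: 2 zero(s) − 3 pole(s) → -20 dB/decade.

-20 dB/decade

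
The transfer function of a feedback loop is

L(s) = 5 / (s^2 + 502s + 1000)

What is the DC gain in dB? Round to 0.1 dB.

L(0) = 5 / 1000 = 0.005
20 log₁₀(0.005) ≈ -46.02 dB

-46.0 dB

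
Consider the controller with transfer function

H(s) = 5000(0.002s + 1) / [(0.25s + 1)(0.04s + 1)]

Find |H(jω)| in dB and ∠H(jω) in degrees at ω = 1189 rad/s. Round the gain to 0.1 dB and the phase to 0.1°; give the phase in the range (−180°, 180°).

At ω = 1189 rad/s:
zero (1 + j1189·0.002) = 1 + j2.378 → |·| ≈ 2.5797, ∠ ≈ 67.19°
pole (1 + j1189·0.25) = 1 + j297.25 → |·| ≈ 297.25, ∠ ≈ 89.81°
pole (1 + j1189·0.04) = 1 + j47.56 → |·| ≈ 47.571, ∠ ≈ 88.80°
|H| = 5000 · 2.5797 / (297.25 · 47.571) ≈ 0.91217
Gain = 20 log₁₀(0.91217) ≈ -0.80 dB
∠H = (67.19°) − (89.81° + 88.80°) = -111.42°

-0.8 dB, -111.4°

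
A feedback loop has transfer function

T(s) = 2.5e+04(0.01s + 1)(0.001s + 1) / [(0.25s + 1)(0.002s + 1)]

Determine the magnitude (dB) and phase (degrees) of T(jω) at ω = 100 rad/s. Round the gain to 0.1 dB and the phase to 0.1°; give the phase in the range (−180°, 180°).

62.9 dB, -48.3°

At ω = 100 rad/s:
zero (1 + j100·0.01) = 1 + j1 → |·| ≈ 1.4142, ∠ ≈ 45.00°
zero (1 + j100·0.001) = 1 + j0.1 → |·| ≈ 1.005, ∠ ≈ 5.71°
pole (1 + j100·0.25) = 1 + j25 → |·| ≈ 25.02, ∠ ≈ 87.71°
pole (1 + j100·0.002) = 1 + j0.2 → |·| ≈ 1.0198, ∠ ≈ 11.31°
|T| = 2.5e+04 · 1.4142 · 1.005 / (25.02 · 1.0198) ≈ 1392.6
Gain = 20 log₁₀(1392.6) ≈ 62.88 dB
∠T = (45.00° + 5.71°) − (87.71° + 11.31°) = -48.31°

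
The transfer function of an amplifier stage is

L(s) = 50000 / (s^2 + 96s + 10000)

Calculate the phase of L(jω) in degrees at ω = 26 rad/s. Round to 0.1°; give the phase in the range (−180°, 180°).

At s = jω = j26:
quadratic: (j26)² + 96·j26 + 10000 = 9324 + j2496 → |·| ≈ 9652.3, ∠ ≈ 14.99°
∠L = 0.00° − 14.99° = -14.99°

-15.0°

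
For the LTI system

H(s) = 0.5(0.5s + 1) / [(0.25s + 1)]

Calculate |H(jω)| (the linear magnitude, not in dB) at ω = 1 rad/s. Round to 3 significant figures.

At ω = 1 rad/s:
zero (1 + j1·0.5) = 1 + j0.5 → |·| ≈ 1.118, ∠ ≈ 26.57°
pole (1 + j1·0.25) = 1 + j0.25 → |·| ≈ 1.0308, ∠ ≈ 14.04°
|H| = 0.5 · 1.118 / (1.0308) ≈ 0.5423

0.542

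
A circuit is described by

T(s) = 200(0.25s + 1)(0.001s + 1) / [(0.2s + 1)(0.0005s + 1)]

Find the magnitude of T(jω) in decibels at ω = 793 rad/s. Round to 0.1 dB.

49.4 dB

At ω = 793 rad/s:
zero (1 + j793·0.25) = 1 + j198.25 → |·| ≈ 198.25, ∠ ≈ 89.71°
zero (1 + j793·0.001) = 1 + j0.793 → |·| ≈ 1.2763, ∠ ≈ 38.41°
pole (1 + j793·0.2) = 1 + j158.6 → |·| ≈ 158.6, ∠ ≈ 89.64°
pole (1 + j793·0.0005) = 1 + j0.3965 → |·| ≈ 1.0757, ∠ ≈ 21.63°
|T| = 200 · 198.25 · 1.2763 / (158.6 · 1.0757) ≈ 296.62
Gain = 20 log₁₀(296.62) ≈ 49.44 dB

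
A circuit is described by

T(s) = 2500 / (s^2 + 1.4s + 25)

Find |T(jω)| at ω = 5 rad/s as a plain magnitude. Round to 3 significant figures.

At s = jω = j5:
quadratic: (j5)² + 1.4·j5 + 25 = 0 + j7 → |·| ≈ 7, ∠ ≈ 90.00°
|T| = 2500 / 7 ≈ 357.14

357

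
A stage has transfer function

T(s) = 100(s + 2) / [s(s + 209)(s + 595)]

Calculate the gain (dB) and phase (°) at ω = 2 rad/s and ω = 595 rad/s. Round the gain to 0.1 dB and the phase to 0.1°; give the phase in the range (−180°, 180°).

At s = jω = j2:
zero (s+2): 2 + j2 → |·| = √(2²+2²) = √8 ≈ 2.8284, ∠ = arctan(2/2) ≈ 45.00°
pole (s+209): 209 + j2 → |·| = √(209²+2²) = √43685 ≈ 209.01, ∠ = arctan(2/209) ≈ 0.55°
pole (s+595): 595 + j2 → |·| = √(595²+2²) = √354029 ≈ 595, ∠ = arctan(2/595) ≈ 0.19°
pole at origin: |s| = 2, ∠ = 90.00° (in denominator)
|T| = 100 · 2.8284 / 2.4872e+05 ≈ 0.0011372
Gain = 20 log₁₀(0.0011372) ≈ -58.88 dB
∠T = 45.00° − 90.74° = -45.74°

At s = jω = j595:
zero (s+2): 2 + j595 → |·| = √(2²+595²) = √354029 ≈ 595, ∠ = arctan(595/2) ≈ 89.81°
pole (s+209): 209 + j595 → |·| = √(209²+595²) = √397706 ≈ 630.64, ∠ = arctan(595/209) ≈ 70.65°
pole (s+595): 595 + j595 → |·| = √(595²+595²) = √708050 ≈ 841.46, ∠ = arctan(595/595) ≈ 45.00°
pole at origin: |s| = 595, ∠ = 90.00° (in denominator)
|T| = 100 · 595 / 3.1574e+08 ≈ 0.00018845
Gain = 20 log₁₀(0.00018845) ≈ -74.50 dB
∠T = 89.81° − 205.65° = -115.84°

ω = 2: -58.9 dB, -45.7°; ω = 595: -74.5 dB, -115.8°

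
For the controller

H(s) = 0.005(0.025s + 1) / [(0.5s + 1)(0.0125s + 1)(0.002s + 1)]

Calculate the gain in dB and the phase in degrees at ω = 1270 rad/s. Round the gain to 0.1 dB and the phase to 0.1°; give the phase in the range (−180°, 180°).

-104.8 dB, -156.6°

At ω = 1270 rad/s:
zero (1 + j1270·0.025) = 1 + j31.75 → |·| ≈ 31.766, ∠ ≈ 88.20°
pole (1 + j1270·0.5) = 1 + j635 → |·| ≈ 635, ∠ ≈ 89.91°
pole (1 + j1270·0.0125) = 1 + j15.875 → |·| ≈ 15.906, ∠ ≈ 86.40°
pole (1 + j1270·0.002) = 1 + j2.54 → |·| ≈ 2.7298, ∠ ≈ 68.51°
|H| = 0.005 · 31.766 / (635 · 15.906 · 2.7298) ≈ 5.7606e-06
Gain = 20 log₁₀(5.7606e-06) ≈ -104.79 dB
∠H = (88.20°) − (89.91° + 86.40° + 68.51°) = -156.62°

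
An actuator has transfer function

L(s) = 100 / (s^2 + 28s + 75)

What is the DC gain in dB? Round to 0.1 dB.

2.5 dB

L(0) = 100 / 75 ≈ 1.3333
20 log₁₀(1.3333) ≈ 2.50 dB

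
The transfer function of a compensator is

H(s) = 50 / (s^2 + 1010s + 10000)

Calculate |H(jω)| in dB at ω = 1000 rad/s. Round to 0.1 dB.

-89.0 dB

Substitute s = j1000:
Numerator: 50 = 50 + j0
Denominator: (j1000)^2 + 1010(j1000) + 10000 = -990000 + j1010000
|N| = √(50² + 0²) ≈ 50, ∠N ≈ 0.00°
|D| = √(990000² + 1010000²) ≈ 1.4143e+06, ∠D ≈ 134.43°
|H| = 50 / 1.4143e+06 ≈ 3.5353e-05
Gain = 20 log₁₀(3.5353e-05) ≈ -89.03 dB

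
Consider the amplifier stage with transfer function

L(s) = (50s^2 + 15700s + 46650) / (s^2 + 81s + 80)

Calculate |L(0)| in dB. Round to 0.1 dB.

55.3 dB

L(0) = 46650 / 80 ≈ 583.12
20 log₁₀(583.12) ≈ 55.32 dB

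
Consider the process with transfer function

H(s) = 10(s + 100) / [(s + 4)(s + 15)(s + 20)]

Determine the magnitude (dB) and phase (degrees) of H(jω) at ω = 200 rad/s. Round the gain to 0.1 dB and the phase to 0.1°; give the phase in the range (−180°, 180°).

-71.1 dB, 164.6°

At s = jω = j200:
zero (s+100): 100 + j200 → |·| = √(100²+200²) = √50000 ≈ 223.61, ∠ = arctan(200/100) ≈ 63.43°
pole (s+4): 4 + j200 → |·| = √(4²+200²) = √40016 ≈ 200.04, ∠ = arctan(200/4) ≈ 88.85°
pole (s+15): 15 + j200 → |·| = √(15²+200²) = √40225 ≈ 200.56, ∠ = arctan(200/15) ≈ 85.71°
pole (s+20): 20 + j200 → |·| = √(20²+200²) = √40400 ≈ 201, ∠ = arctan(200/20) ≈ 84.29°
|H| = 10 · 223.61 / 8.0641e+06 ≈ 0.00027729
Gain = 20 log₁₀(0.00027729) ≈ -71.14 dB
∠H = 63.43° − 258.85° = -195.42° ≡ 164.58° (principal value)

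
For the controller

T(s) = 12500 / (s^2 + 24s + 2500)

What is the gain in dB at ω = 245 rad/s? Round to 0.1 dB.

-13.3 dB

At s = jω = j245:
quadratic: (j245)² + 24·j245 + 2500 = -57525 + j5880 → |·| ≈ 57825, ∠ ≈ 174.16°
|T| = 12500 / 57825 ≈ 0.21617
Gain = 20 log₁₀(0.21617) ≈ -13.30 dB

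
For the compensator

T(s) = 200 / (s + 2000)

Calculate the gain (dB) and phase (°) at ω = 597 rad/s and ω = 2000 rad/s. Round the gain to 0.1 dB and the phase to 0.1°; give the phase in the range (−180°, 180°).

ω = 597: -20.4 dB, -16.6°; ω = 2000: -23.0 dB, -45.0°

At s = jω = j597:
pole (s+2000): 2000 + j597 → |·| = √(2000²+597²) = √4356409 ≈ 2087.2, ∠ = arctan(597/2000) ≈ 16.62°
|T| = 200 / 2087.2 ≈ 0.095822
Gain = 20 log₁₀(0.095822) ≈ -20.37 dB
∠T = 0.00° − 16.62° = -16.62°

At s = jω = j2000:
pole (s+2000): 2000 + j2000 → |·| = √(2000²+2000²) = √8000000 ≈ 2828.4, ∠ = arctan(2000/2000) ≈ 45.00°
|T| = 200 / 2828.4 ≈ 0.070711
Gain = 20 log₁₀(0.070711) ≈ -23.01 dB
∠T = 0.00° − 45.00° = -45.00°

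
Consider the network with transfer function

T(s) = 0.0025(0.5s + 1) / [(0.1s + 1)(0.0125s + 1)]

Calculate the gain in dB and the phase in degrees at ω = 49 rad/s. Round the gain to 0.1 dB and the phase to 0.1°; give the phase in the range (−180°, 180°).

At ω = 49 rad/s:
zero (1 + j49·0.5) = 1 + j24.5 → |·| ≈ 24.52, ∠ ≈ 87.66°
pole (1 + j49·0.1) = 1 + j4.9 → |·| ≈ 5.001, ∠ ≈ 78.47°
pole (1 + j49·0.0125) = 1 + j0.6125 → |·| ≈ 1.1727, ∠ ≈ 31.49°
|T| = 0.0025 · 24.52 / (5.001 · 1.1727) ≈ 0.010452
Gain = 20 log₁₀(0.010452) ≈ -39.62 dB
∠T = (87.66°) − (78.47° + 31.49°) = -22.30°

-39.6 dB, -22.3°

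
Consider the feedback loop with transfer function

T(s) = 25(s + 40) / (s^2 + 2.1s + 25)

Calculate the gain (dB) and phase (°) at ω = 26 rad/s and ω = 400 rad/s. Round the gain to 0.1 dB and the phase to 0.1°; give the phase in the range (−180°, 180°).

ω = 26: 5.2 dB, -142.2°; ω = 400: -24.0 dB, -95.4°

At s = jω = j26:
zero (s+40): 40 + j26 → |·| = √(40²+26²) = √2276 ≈ 47.707, ∠ = arctan(26/40) ≈ 33.02°
quadratic: (j26)² + 2.1·j26 + 25 = -651 + j54.6 → |·| ≈ 653.29, ∠ ≈ 175.21°
|T| = 25 · 47.707 / 653.29 ≈ 1.8256
Gain = 20 log₁₀(1.8256) ≈ 5.23 dB
∠T = 33.02° − 175.21° = -142.19°

At s = jω = j400:
zero (s+40): 40 + j400 → |·| = √(40²+400²) = √161600 ≈ 402, ∠ = arctan(400/40) ≈ 84.29°
quadratic: (j400)² + 2.1·j400 + 25 = -159975 + j840 → |·| ≈ 1.5998e+05, ∠ ≈ 179.70°
|T| = 25 · 402 / 1.5998e+05 ≈ 0.06282
Gain = 20 log₁₀(0.06282) ≈ -24.04 dB
∠T = 84.29° − 179.70° = -95.41°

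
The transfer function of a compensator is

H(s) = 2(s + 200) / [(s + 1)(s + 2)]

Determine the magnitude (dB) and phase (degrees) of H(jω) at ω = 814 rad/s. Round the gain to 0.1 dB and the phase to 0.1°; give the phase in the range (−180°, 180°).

At s = jω = j814:
zero (s+200): 200 + j814 → |·| = √(200²+814²) = √702596 ≈ 838.21, ∠ = arctan(814/200) ≈ 76.20°
pole (s+1): 1 + j814 → |·| = √(1²+814²) = √662597 ≈ 814, ∠ = arctan(814/1) ≈ 89.93°
pole (s+2): 2 + j814 → |·| = √(2²+814²) = √662600 ≈ 814, ∠ = arctan(814/2) ≈ 89.86°
|H| = 2 · 838.21 / 6.626e+05 ≈ 0.0025301
Gain = 20 log₁₀(0.0025301) ≈ -51.94 dB
∠H = 76.20° − 179.79° = -103.59°

-51.9 dB, -103.6°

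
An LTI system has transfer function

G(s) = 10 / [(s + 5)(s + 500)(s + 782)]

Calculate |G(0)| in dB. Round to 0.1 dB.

G(0) = 10 / (5·500·782) ≈ 5.1151e-06
20 log₁₀(5.1151e-06) ≈ -105.82 dB

-105.8 dB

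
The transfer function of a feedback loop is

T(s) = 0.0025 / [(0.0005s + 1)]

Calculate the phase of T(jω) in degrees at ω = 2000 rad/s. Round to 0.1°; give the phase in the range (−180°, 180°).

-45.0°

At ω = 2000 rad/s:
pole (1 + j2000·0.0005) = 1 + j1 → |·| ≈ 1.4142, ∠ ≈ 45.00°
∠T = (0°) − (45.00°) = -45.00°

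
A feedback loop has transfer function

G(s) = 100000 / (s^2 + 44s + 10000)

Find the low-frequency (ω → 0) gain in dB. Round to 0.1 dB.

20.0 dB

G(0) = 100000 / 10000 = 10
20 log₁₀(10) ≈ 20.00 dB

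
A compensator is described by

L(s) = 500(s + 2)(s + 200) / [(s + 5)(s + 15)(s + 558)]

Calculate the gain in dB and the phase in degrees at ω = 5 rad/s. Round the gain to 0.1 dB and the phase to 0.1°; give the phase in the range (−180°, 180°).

18.7 dB, 5.7°

At s = jω = j5:
zero (s+2): 2 + j5 → |·| = √(2²+5²) = √29 ≈ 5.3852, ∠ = arctan(5/2) ≈ 68.20°
zero (s+200): 200 + j5 → |·| = √(200²+5²) = √40025 ≈ 200.06, ∠ = arctan(5/200) ≈ 1.43°
pole (s+5): 5 + j5 → |·| = √(5²+5²) = √50 ≈ 7.0711, ∠ = arctan(5/5) ≈ 45.00°
pole (s+15): 15 + j5 → |·| = √(15²+5²) = √250 ≈ 15.811, ∠ = arctan(5/15) ≈ 18.43°
pole (s+558): 558 + j5 → |·| = √(558²+5²) = √311389 ≈ 558.02, ∠ = arctan(5/558) ≈ 0.51°
|L| = 500 · 1077.4 / 62387 ≈ 8.6348
Gain = 20 log₁₀(8.6348) ≈ 18.73 dB
∠L = 69.63° − 63.94° = 5.69°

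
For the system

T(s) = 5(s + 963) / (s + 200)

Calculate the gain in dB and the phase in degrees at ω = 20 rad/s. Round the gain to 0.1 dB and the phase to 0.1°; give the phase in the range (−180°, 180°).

27.6 dB, -4.5°

At s = jω = j20:
zero (s+963): 963 + j20 → |·| = √(963²+20²) = √927769 ≈ 963.21, ∠ = arctan(20/963) ≈ 1.19°
pole (s+200): 200 + j20 → |·| = √(200²+20²) = √40400 ≈ 201, ∠ = arctan(20/200) ≈ 5.71°
|T| = 5 · 963.21 / 201 ≈ 23.96
Gain = 20 log₁₀(23.96) ≈ 27.59 dB
∠T = 1.19° − 5.71° = -4.52°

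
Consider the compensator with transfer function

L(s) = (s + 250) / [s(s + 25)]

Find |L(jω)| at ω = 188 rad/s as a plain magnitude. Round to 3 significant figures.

At s = jω = j188:
zero (s+250): 250 + j188 → |·| = √(250²+188²) = √97844 ≈ 312.8, ∠ = arctan(188/250) ≈ 36.94°
pole (s+25): 25 + j188 → |·| = √(25²+188²) = √35969 ≈ 189.65, ∠ = arctan(188/25) ≈ 82.43°
pole at origin: |s| = 188, ∠ = 90.00° (in denominator)
|L| = 1 · 312.8 / 35654 ≈ 0.0087732

0.00877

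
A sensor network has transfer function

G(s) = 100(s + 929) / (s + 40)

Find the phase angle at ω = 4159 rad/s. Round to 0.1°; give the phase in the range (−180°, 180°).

-12.0°

At s = jω = j4159:
zero (s+929): 929 + j4159 → |·| = √(929²+4159²) = √18160322 ≈ 4261.5, ∠ = arctan(4159/929) ≈ 77.41°
pole (s+40): 40 + j4159 → |·| = √(40²+4159²) = √17298881 ≈ 4159.2, ∠ = arctan(4159/40) ≈ 89.45°
∠G = 77.41° − 89.45° = -12.04°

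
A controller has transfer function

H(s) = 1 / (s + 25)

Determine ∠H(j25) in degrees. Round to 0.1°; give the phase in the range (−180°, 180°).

At s = jω = j25:
pole (s+25): 25 + j25 → |·| = √(25²+25²) = √1250 ≈ 35.355, ∠ = arctan(25/25) ≈ 45.00°
∠H = 0.00° − 45.00° = -45.00°

-45.0°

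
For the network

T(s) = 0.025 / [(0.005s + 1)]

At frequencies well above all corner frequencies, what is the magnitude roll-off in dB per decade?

Each pole contributes −20 dB/decade at high frequency; each zero contributes +20 dB/decade.
Net: 0 zero(s) − 1 pole(s) → -20 dB/decade.

-20 dB/decade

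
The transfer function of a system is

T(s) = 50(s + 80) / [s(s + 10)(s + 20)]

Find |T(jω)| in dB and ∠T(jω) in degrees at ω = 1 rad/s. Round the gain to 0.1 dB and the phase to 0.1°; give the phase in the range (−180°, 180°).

At s = jω = j1:
zero (s+80): 80 + j1 → |·| = √(80²+1²) = √6401 ≈ 80.006, ∠ = arctan(1/80) ≈ 0.72°
pole (s+10): 10 + j1 → |·| = √(10²+1²) = √101 ≈ 10.05, ∠ = arctan(1/10) ≈ 5.71°
pole (s+20): 20 + j1 → |·| = √(20²+1²) = √401 ≈ 20.025, ∠ = arctan(1/20) ≈ 2.86°
pole at origin: |s| = 1, ∠ = 90.00° (in denominator)
|T| = 50 · 80.006 / 201.25 ≈ 19.877
Gain = 20 log₁₀(19.877) ≈ 25.97 dB
∠T = 0.72° − 98.57° = -97.85°

26.0 dB, -97.9°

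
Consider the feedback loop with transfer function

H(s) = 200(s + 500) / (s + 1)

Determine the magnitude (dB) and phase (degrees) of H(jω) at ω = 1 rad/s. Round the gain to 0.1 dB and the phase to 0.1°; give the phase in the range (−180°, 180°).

97.0 dB, -44.9°

At s = jω = j1:
zero (s+500): 500 + j1 → |·| = √(500²+1²) = √250001 ≈ 500, ∠ = arctan(1/500) ≈ 0.11°
pole (s+1): 1 + j1 → |·| = √(1²+1²) = √2 ≈ 1.4142, ∠ = arctan(1/1) ≈ 45.00°
|H| = 200 · 500 / 1.4142 ≈ 70711
Gain = 20 log₁₀(70711) ≈ 96.99 dB
∠H = 0.11° − 45.00° = -44.89°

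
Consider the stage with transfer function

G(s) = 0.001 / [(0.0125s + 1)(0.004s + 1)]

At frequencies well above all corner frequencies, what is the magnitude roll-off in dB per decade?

Each pole contributes −20 dB/decade at high frequency; each zero contributes +20 dB/decade.
Net: 0 zero(s) − 2 pole(s) → -40 dB/decade.

-40 dB/decade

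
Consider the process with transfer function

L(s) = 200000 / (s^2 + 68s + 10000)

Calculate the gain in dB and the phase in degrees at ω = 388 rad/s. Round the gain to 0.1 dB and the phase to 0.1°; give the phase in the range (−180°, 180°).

2.9 dB, -169.4°

At s = jω = j388:
quadratic: (j388)² + 68·j388 + 10000 = -140544 + j26384 → |·| ≈ 1.43e+05, ∠ ≈ 169.37°
|L| = 200000 / 1.43e+05 ≈ 1.3986
Gain = 20 log₁₀(1.3986) ≈ 2.91 dB
∠L = 0.00° − 169.37° = -169.37°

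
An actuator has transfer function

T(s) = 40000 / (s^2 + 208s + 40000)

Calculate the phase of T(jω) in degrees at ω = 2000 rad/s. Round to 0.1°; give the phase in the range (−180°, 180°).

At s = jω = j2000:
quadratic: (j2000)² + 208·j2000 + 40000 = -3960000 + j416000 → |·| ≈ 3.9818e+06, ∠ ≈ 174.00°
∠T = 0.00° − 174.00° = -174.00°

-174.0°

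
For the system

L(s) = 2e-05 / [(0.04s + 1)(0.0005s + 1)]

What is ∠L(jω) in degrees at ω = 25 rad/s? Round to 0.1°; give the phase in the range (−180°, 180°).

-45.7°

At ω = 25 rad/s:
pole (1 + j25·0.04) = 1 + j1 → |·| ≈ 1.4142, ∠ ≈ 45.00°
pole (1 + j25·0.0005) = 1 + j0.0125 → |·| ≈ 1.0001, ∠ ≈ 0.72°
∠L = (0°) − (45.00° + 0.72°) = -45.72°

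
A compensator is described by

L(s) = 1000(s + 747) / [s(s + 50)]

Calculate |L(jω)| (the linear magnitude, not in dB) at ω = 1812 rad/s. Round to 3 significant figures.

At s = jω = j1812:
zero (s+747): 747 + j1812 → |·| = √(747²+1812²) = √3841353 ≈ 1959.9, ∠ = arctan(1812/747) ≈ 67.60°
pole (s+50): 50 + j1812 → |·| = √(50²+1812²) = √3285844 ≈ 1812.7, ∠ = arctan(1812/50) ≈ 88.42°
pole at origin: |s| = 1812, ∠ = 90.00° (in denominator)
|L| = 1000 · 1959.9 / 3.2846e+06 ≈ 0.59669

0.597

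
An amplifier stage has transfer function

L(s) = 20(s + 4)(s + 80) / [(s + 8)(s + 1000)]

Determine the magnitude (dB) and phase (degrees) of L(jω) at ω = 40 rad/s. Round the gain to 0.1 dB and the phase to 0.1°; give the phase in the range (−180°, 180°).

4.9 dB, 29.9°

At s = jω = j40:
zero (s+4): 4 + j40 → |·| = √(4²+40²) = √1616 ≈ 40.2, ∠ = arctan(40/4) ≈ 84.29°
zero (s+80): 80 + j40 → |·| = √(80²+40²) = √8000 ≈ 89.443, ∠ = arctan(40/80) ≈ 26.57°
pole (s+8): 8 + j40 → |·| = √(8²+40²) = √1664 ≈ 40.792, ∠ = arctan(40/8) ≈ 78.69°
pole (s+1000): 1000 + j40 → |·| = √(1000²+40²) = √1001600 ≈ 1000.8, ∠ = arctan(40/1000) ≈ 2.29°
|L| = 20 · 3595.6 / 40825 ≈ 1.7615
Gain = 20 log₁₀(1.7615) ≈ 4.92 dB
∠L = 110.86° − 80.98° = 29.88°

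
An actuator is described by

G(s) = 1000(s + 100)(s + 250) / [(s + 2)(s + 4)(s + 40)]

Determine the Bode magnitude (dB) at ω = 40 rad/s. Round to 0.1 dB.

49.5 dB

At s = jω = j40:
zero (s+100): 100 + j40 → |·| = √(100²+40²) = √11600 ≈ 107.7, ∠ = arctan(40/100) ≈ 21.80°
zero (s+250): 250 + j40 → |·| = √(250²+40²) = √64100 ≈ 253.18, ∠ = arctan(40/250) ≈ 9.09°
pole (s+2): 2 + j40 → |·| = √(2²+40²) = √1604 ≈ 40.05, ∠ = arctan(40/2) ≈ 87.14°
pole (s+4): 4 + j40 → |·| = √(4²+40²) = √1616 ≈ 40.2, ∠ = arctan(40/4) ≈ 84.29°
pole (s+40): 40 + j40 → |·| = √(40²+40²) = √3200 ≈ 56.569, ∠ = arctan(40/40) ≈ 45.00°
|G| = 1000 · 27267 / 91077 ≈ 299.38
Gain = 20 log₁₀(299.38) ≈ 49.52 dB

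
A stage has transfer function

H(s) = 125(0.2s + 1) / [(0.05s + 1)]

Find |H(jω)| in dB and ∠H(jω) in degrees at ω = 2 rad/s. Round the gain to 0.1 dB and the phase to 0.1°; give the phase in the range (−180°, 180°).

42.5 dB, 16.1°

At ω = 2 rad/s:
zero (1 + j2·0.2) = 1 + j0.4 → |·| ≈ 1.077, ∠ ≈ 21.80°
pole (1 + j2·0.05) = 1 + j0.1 → |·| ≈ 1.005, ∠ ≈ 5.71°
|H| = 125 · 1.077 / (1.005) ≈ 133.96
Gain = 20 log₁₀(133.96) ≈ 42.54 dB
∠H = (21.80°) − (5.71°) = 16.09°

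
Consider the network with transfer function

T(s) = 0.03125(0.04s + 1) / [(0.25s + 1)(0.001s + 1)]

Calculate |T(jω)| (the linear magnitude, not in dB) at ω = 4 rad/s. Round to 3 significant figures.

At ω = 4 rad/s:
zero (1 + j4·0.04) = 1 + j0.16 → |·| ≈ 1.0127, ∠ ≈ 9.09°
pole (1 + j4·0.25) = 1 + j1 → |·| ≈ 1.4142, ∠ ≈ 45.00°
pole (1 + j4·0.001) = 1 + j0.004 → |·| ≈ 1, ∠ ≈ 0.23°
|T| = 0.03125 · 1.0127 / (1.4142 · 1) ≈ 0.022378

0.0224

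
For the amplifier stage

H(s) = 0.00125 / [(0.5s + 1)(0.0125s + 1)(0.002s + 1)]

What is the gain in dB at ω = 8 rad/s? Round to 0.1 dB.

At ω = 8 rad/s:
pole (1 + j8·0.5) = 1 + j4 → |·| ≈ 4.1231, ∠ ≈ 75.96°
pole (1 + j8·0.0125) = 1 + j0.1 → |·| ≈ 1.005, ∠ ≈ 5.71°
pole (1 + j8·0.002) = 1 + j0.016 → |·| ≈ 1.0001, ∠ ≈ 0.92°
|H| = 0.00125 · 1 / (4.1231 · 1.005 · 1.0001) ≈ 0.00030163
Gain = 20 log₁₀(0.00030163) ≈ -70.41 dB

-70.4 dB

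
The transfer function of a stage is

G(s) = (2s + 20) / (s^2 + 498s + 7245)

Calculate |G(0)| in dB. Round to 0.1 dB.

-51.2 dB

G(0) = 20 / 7245 ≈ 0.0027605
20 log₁₀(0.0027605) ≈ -51.18 dB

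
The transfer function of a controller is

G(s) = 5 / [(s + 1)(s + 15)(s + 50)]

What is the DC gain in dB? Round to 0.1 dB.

-43.5 dB

G(0) = 5 / (1·15·50) ≈ 0.0066667
20 log₁₀(0.0066667) ≈ -43.52 dB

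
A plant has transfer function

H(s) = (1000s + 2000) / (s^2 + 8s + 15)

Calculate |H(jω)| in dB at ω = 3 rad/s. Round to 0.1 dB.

Substitute s = j3:
Numerator: 1000(j3) + 2000 = 2000 + j3000
Denominator: (j3)^2 + 8(j3) + 15 = 6 + j24
|N| = √(2000² + 3000²) ≈ 3605.6, ∠N ≈ 56.31°
|D| = √(6² + 24²) ≈ 24.739, ∠D ≈ 75.96°
|H| = 3605.6 / 24.739 ≈ 145.75
Gain = 20 log₁₀(145.75) ≈ 43.27 dB

43.3 dB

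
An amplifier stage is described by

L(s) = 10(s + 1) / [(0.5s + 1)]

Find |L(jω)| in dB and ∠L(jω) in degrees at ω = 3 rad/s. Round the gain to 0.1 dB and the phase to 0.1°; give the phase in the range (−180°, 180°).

24.9 dB, 15.3°

At ω = 3 rad/s:
zero (1 + j3·1) = 1 + j3 → |·| ≈ 3.1623, ∠ ≈ 71.57°
pole (1 + j3·0.5) = 1 + j1.5 → |·| ≈ 1.8028, ∠ ≈ 56.31°
|L| = 10 · 3.1623 / (1.8028) ≈ 17.541
Gain = 20 log₁₀(17.541) ≈ 24.88 dB
∠L = (71.57°) − (56.31°) = 15.26°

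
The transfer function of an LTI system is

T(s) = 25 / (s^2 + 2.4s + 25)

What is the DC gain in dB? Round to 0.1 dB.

0.0 dB

T(0) = 25 / 25 = 1
20 log₁₀(1) ≈ 0.00 dB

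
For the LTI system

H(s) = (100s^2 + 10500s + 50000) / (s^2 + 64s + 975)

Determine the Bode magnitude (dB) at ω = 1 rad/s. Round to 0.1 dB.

Substitute s = j1:
Numerator: 100(j1)^2 + 10500(j1) + 50000 = 49900 + j10500
Denominator: (j1)^2 + 64(j1) + 975 = 974 + j64
|N| = √(49900² + 10500²) ≈ 50993, ∠N ≈ 11.88°
|D| = √(974² + 64²) ≈ 976.1, ∠D ≈ 3.76°
|H| = 50993 / 976.1 ≈ 52.242
Gain = 20 log₁₀(52.242) ≈ 34.36 dB

34.4 dB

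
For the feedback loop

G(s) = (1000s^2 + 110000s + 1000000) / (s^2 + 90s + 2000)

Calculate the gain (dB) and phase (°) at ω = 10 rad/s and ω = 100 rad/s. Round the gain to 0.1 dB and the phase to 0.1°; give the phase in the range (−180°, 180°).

ω = 10: 56.6 dB, 25.4°; ω = 100: 61.4 dB, -2.3°

Substitute s = j10:
Numerator: 1000(j10)^2 + 110000(j10) + 1000000 = 900000 + j1100000
Denominator: (j10)^2 + 90(j10) + 2000 = 1900 + j900
|N| = √(900000² + 1100000²) ≈ 1.4213e+06, ∠N ≈ 50.71°
|D| = √(1900² + 900²) ≈ 2102.4, ∠D ≈ 25.35°
|G| = 1.4213e+06 / 2102.4 ≈ 676.04
Gain = 20 log₁₀(676.04) ≈ 56.60 dB
∠G = 50.71° − 25.35° = 25.36°

Substitute s = j100:
Numerator: 1000(j100)^2 + 110000(j100) + 1000000 = -9000000 + j11000000
Denominator: (j100)^2 + 90(j100) + 2000 = -8000 + j9000
|N| = √(9000000² + 11000000²) ≈ 1.4213e+07, ∠N ≈ 129.29°
|D| = √(8000² + 9000²) ≈ 12042, ∠D ≈ 131.63°
|G| = 1.4213e+07 / 12042 ≈ 1180.3
Gain = 20 log₁₀(1180.3) ≈ 61.44 dB
∠G = 129.29° − 131.63° = -2.34°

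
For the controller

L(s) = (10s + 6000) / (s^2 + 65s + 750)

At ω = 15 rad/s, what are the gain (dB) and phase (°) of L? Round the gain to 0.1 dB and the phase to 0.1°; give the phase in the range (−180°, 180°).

Substitute s = j15:
Numerator: 10(j15) + 6000 = 6000 + j150
Denominator: (j15)^2 + 65(j15) + 750 = 525 + j975
|N| = √(6000² + 150²) ≈ 6001.9, ∠N ≈ 1.43°
|D| = √(525² + 975²) ≈ 1107.4, ∠D ≈ 61.70°
|L| = 6001.9 / 1107.4 ≈ 5.4198
Gain = 20 log₁₀(5.4198) ≈ 14.68 dB
∠L = 1.43° − 61.70° = -60.27°

14.7 dB, -60.3°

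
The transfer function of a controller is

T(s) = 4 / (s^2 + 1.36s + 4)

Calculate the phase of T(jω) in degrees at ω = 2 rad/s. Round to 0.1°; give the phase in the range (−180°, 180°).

-90.0°

At s = jω = j2:
quadratic: (j2)² + 1.36·j2 + 4 = 0 + j2.72 → |·| ≈ 2.72, ∠ ≈ 90.00°
∠T = 0.00° − 90.00° = -90.00°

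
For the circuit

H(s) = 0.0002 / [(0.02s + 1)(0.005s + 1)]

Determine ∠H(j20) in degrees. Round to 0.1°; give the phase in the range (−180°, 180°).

At ω = 20 rad/s:
pole (1 + j20·0.02) = 1 + j0.4 → |·| ≈ 1.077, ∠ ≈ 21.80°
pole (1 + j20·0.005) = 1 + j0.1 → |·| ≈ 1.005, ∠ ≈ 5.71°
∠H = (0°) − (21.80° + 5.71°) = -27.51°

-27.5°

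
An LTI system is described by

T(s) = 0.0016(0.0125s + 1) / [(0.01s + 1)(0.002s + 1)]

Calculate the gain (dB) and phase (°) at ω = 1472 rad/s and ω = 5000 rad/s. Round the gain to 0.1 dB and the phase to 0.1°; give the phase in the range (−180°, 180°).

ω = 1472: -63.8 dB, -70.5°; ω = 5000: -74.0 dB, -84.1°

At ω = 1472 rad/s:
zero (1 + j1472·0.0125) = 1 + j18.4 → |·| ≈ 18.427, ∠ ≈ 86.89°
pole (1 + j1472·0.01) = 1 + j14.72 → |·| ≈ 14.754, ∠ ≈ 86.11°
pole (1 + j1472·0.002) = 1 + j2.944 → |·| ≈ 3.1092, ∠ ≈ 71.24°
|T| = 0.0016 · 18.427 / (14.754 · 3.1092) ≈ 0.00064271
Gain = 20 log₁₀(0.00064271) ≈ -63.84 dB
∠T = (86.89°) − (86.11° + 71.24°) = -70.46°

At ω = 5000 rad/s:
zero (1 + j5000·0.0125) = 1 + j62.5 → |·| ≈ 62.508, ∠ ≈ 89.08°
pole (1 + j5000·0.01) = 1 + j50 → |·| ≈ 50.01, ∠ ≈ 88.85°
pole (1 + j5000·0.002) = 1 + j10 → |·| ≈ 10.05, ∠ ≈ 84.29°
|T| = 0.0016 · 62.508 / (50.01 · 10.05) ≈ 0.00019899
Gain = 20 log₁₀(0.00019899) ≈ -74.02 dB
∠T = (89.08°) − (88.85° + 84.29°) = -84.06°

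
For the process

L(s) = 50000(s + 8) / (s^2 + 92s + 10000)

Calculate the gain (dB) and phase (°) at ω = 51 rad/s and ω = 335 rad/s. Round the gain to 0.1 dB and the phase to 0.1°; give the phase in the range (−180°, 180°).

At s = jω = j51:
zero (s+8): 8 + j51 → |·| = √(8²+51²) = √2665 ≈ 51.624, ∠ = arctan(51/8) ≈ 81.09°
quadratic: (j51)² + 92·j51 + 10000 = 7399 + j4692 → |·| ≈ 8761.3, ∠ ≈ 32.38°
|L| = 50000 · 51.624 / 8761.3 ≈ 294.61
Gain = 20 log₁₀(294.61) ≈ 49.38 dB
∠L = 81.09° − 32.38° = 48.71°

At s = jω = j335:
zero (s+8): 8 + j335 → |·| = √(8²+335²) = √112289 ≈ 335.1, ∠ = arctan(335/8) ≈ 88.63°
quadratic: (j335)² + 92·j335 + 10000 = -102225 + j30820 → |·| ≈ 1.0677e+05, ∠ ≈ 163.22°
|L| = 50000 · 335.1 / 1.0677e+05 ≈ 156.93
Gain = 20 log₁₀(156.93) ≈ 43.91 dB
∠L = 88.63° − 163.22° = -74.59°

ω = 51: 49.4 dB, 48.7°; ω = 335: 43.9 dB, -74.6°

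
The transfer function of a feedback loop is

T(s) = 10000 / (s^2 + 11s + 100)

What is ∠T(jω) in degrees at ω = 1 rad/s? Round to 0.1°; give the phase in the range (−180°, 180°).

At s = jω = j1:
quadratic: (j1)² + 11·j1 + 100 = 99 + j11 → |·| ≈ 99.609, ∠ ≈ 6.34°
∠T = 0.00° − 6.34° = -6.34°

-6.3°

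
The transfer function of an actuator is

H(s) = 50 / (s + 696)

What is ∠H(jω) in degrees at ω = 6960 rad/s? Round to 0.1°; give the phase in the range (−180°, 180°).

-84.3°

At s = jω = j6960:
pole (s+696): 696 + j6960 → |·| = √(696²+6960²) = √48926016 ≈ 6994.7, ∠ = arctan(6960/696) ≈ 84.29°
∠H = 0.00° − 84.29° = -84.29°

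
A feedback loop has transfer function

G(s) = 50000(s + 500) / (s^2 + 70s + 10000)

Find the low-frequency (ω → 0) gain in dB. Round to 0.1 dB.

G(0) = 50000·500 / 10000 = 2500
20 log₁₀(2500) ≈ 67.96 dB

68.0 dB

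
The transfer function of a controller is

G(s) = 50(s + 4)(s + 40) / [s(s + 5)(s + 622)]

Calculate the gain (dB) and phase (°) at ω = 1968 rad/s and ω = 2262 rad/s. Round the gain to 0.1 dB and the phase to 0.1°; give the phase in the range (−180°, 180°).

At s = jω = j1968:
zero (s+4): 4 + j1968 → |·| = √(4²+1968²) = √3873040 ≈ 1968, ∠ = arctan(1968/4) ≈ 89.88°
zero (s+40): 40 + j1968 → |·| = √(40²+1968²) = √3874624 ≈ 1968.4, ∠ = arctan(1968/40) ≈ 88.84°
pole (s+5): 5 + j1968 → |·| = √(5²+1968²) = √3873049 ≈ 1968, ∠ = arctan(1968/5) ≈ 89.85°
pole (s+622): 622 + j1968 → |·| = √(622²+1968²) = √4259908 ≈ 2064, ∠ = arctan(1968/622) ≈ 72.46°
pole at origin: |s| = 1968, ∠ = 90.00° (in denominator)
|G| = 50 · 3.8738e+06 / 7.9939e+09 ≈ 0.02423
Gain = 20 log₁₀(0.02423) ≈ -32.31 dB
∠G = 178.72° − 252.31° = -73.59°

At s = jω = j2262:
zero (s+4): 4 + j2262 → |·| = √(4²+2262²) = √5116660 ≈ 2262, ∠ = arctan(2262/4) ≈ 89.90°
zero (s+40): 40 + j2262 → |·| = √(40²+2262²) = √5118244 ≈ 2262.4, ∠ = arctan(2262/40) ≈ 88.99°
pole (s+5): 5 + j2262 → |·| = √(5²+2262²) = √5116669 ≈ 2262, ∠ = arctan(2262/5) ≈ 89.87°
pole (s+622): 622 + j2262 → |·| = √(622²+2262²) = √5503528 ≈ 2346, ∠ = arctan(2262/622) ≈ 74.62°
pole at origin: |s| = 2262, ∠ = 90.00° (in denominator)
|G| = 50 · 5.1175e+06 / 1.2004e+10 ≈ 0.021316
Gain = 20 log₁₀(0.021316) ≈ -33.43 dB
∠G = 178.89° − 254.49° = -75.60°

ω = 1968: -32.3 dB, -73.6°; ω = 2262: -33.4 dB, -75.6°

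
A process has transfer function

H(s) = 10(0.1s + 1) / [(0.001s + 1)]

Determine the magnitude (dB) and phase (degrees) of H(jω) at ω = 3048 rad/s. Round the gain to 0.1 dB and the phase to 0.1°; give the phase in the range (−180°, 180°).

At ω = 3048 rad/s:
zero (1 + j3048·0.1) = 1 + j304.8 → |·| ≈ 304.8, ∠ ≈ 89.81°
pole (1 + j3048·0.001) = 1 + j3.048 → |·| ≈ 3.2079, ∠ ≈ 71.84°
|H| = 10 · 304.8 / (3.2079) ≈ 950.15
Gain = 20 log₁₀(950.15) ≈ 59.56 dB
∠H = (89.81°) − (71.84°) = 17.97°

59.6 dB, 18.0°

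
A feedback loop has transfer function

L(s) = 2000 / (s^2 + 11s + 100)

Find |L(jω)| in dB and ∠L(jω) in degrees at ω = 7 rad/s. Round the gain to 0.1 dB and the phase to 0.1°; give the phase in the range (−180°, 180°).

At s = jω = j7:
quadratic: (j7)² + 11·j7 + 100 = 51 + j77 → |·| ≈ 92.358, ∠ ≈ 56.48°
|L| = 2000 / 92.358 ≈ 21.655
Gain = 20 log₁₀(21.655) ≈ 26.71 dB
∠L = 0.00° − 56.48° = -56.48°

26.7 dB, -56.5°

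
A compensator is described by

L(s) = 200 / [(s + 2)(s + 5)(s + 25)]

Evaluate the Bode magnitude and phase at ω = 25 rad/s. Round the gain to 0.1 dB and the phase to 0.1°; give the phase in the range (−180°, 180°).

At s = jω = j25:
pole (s+2): 2 + j25 → |·| = √(2²+25²) = √629 ≈ 25.08, ∠ = arctan(25/2) ≈ 85.43°
pole (s+5): 5 + j25 → |·| = √(5²+25²) = √650 ≈ 25.495, ∠ = arctan(25/5) ≈ 78.69°
pole (s+25): 25 + j25 → |·| = √(25²+25²) = √1250 ≈ 35.355, ∠ = arctan(25/25) ≈ 45.00°
|L| = 200 / 22607 ≈ 0.0088468
Gain = 20 log₁₀(0.0088468) ≈ -41.06 dB
∠L = 0.00° − 209.12° = -209.12° ≡ 150.88° (principal value)

-41.1 dB, 150.9°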